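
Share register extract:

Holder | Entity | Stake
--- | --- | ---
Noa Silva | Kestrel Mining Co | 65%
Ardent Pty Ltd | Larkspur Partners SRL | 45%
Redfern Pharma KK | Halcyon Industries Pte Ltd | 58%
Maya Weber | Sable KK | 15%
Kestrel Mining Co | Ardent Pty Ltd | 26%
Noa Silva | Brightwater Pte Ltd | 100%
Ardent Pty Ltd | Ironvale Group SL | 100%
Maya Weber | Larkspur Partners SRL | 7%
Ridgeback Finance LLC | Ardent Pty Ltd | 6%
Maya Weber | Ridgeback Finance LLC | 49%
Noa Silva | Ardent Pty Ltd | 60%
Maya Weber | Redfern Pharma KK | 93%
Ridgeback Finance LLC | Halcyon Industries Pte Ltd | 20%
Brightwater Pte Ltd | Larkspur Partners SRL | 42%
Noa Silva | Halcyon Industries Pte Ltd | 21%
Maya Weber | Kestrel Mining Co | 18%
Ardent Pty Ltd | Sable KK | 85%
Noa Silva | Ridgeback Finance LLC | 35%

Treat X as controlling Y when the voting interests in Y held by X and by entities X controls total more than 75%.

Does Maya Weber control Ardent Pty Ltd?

Maya holds 93% of Redfern, so Maya controls Redfern.
Neither Maya nor any entity Maya controls holds any voting interest in Ardent.
So Maya does not control Ardent.

No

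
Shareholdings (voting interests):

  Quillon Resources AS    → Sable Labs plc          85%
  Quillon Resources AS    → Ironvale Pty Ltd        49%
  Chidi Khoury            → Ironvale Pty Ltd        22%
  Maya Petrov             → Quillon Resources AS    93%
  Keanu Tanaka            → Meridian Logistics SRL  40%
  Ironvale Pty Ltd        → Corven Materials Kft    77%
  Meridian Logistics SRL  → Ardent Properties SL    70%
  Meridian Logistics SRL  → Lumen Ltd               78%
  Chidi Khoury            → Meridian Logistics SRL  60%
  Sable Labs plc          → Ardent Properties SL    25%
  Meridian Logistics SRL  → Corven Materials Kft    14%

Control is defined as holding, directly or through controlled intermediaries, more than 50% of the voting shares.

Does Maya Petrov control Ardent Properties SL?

No

Maya holds 93% of Quillon, so Maya controls Quillon.
Quillon holds 85% of Sable, so Maya controls Sable.
In Ardent, Maya's side holds only 25%, not > 50%.
So Maya does not control Ardent.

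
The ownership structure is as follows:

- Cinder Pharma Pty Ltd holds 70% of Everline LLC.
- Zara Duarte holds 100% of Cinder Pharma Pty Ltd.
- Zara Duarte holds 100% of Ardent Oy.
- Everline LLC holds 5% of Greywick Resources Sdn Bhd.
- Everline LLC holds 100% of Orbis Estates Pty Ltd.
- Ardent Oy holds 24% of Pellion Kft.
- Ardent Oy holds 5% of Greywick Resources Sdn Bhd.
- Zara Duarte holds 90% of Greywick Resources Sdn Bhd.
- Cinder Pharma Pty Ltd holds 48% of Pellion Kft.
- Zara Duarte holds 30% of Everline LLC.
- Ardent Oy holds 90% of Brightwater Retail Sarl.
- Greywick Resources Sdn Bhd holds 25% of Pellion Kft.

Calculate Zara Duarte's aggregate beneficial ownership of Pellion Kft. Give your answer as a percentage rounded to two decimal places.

Zara reaches Pellion along 6 paths.
Via Everline → Greywick: 30% × 5% × 25% = 0.375%.
Via Cinder → Everline → Greywick: 100% × 70% × 5% × 25% = 0.875%.
Via Greywick: 90% × 25% = 22.5%.
Via Ardent → Greywick: 100% × 5% × 25% = 1.25%.
Via Cinder: 100% × 48% = 48%.
Via Ardent: 100% × 24% = 24%.
Total: 0.375% + 0.875% + 22.5% + 1.25% + 48% + 24% = 97%.
Rounded: 97.00%.

97.00%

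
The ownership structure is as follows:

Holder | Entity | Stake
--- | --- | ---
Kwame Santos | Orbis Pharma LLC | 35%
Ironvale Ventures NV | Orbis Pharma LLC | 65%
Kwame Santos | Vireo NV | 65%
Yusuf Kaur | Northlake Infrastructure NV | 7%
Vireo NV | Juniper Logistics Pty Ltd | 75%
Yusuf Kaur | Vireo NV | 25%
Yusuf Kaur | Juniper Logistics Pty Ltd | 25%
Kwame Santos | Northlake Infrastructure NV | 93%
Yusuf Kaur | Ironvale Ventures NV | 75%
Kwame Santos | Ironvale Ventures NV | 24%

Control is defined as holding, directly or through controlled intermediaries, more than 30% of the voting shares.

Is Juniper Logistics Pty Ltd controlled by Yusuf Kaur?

Yusuf holds 75% of Ironvale, so Yusuf controls Ironvale.
Ironvale holds 65% of Orbis, so Yusuf controls Orbis.
In Juniper, Yusuf's side holds only 25%, not > 30%.
So Yusuf does not control Juniper.

No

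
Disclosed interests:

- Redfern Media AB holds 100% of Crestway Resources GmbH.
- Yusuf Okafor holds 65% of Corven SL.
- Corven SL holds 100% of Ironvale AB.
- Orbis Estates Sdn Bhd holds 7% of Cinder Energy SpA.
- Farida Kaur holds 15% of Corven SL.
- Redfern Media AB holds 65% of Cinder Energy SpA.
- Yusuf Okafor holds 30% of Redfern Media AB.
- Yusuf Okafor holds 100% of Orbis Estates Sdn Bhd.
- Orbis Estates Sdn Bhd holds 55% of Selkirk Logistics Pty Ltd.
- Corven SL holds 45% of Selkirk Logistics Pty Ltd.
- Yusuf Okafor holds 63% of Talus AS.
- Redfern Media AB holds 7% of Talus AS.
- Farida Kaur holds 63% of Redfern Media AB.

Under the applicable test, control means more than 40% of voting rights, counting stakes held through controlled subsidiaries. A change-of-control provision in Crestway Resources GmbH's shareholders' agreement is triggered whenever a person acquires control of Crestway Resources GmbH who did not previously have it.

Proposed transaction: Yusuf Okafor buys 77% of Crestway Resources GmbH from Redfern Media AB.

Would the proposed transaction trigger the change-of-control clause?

The purchase adds only to Yusuf's holdings (Redfern's stake shrinks), so Yusuf is the only person who could newly come to control Crestway.
Yusuf holds 65% of Corven, so Yusuf controls Corven.
Yusuf holds 100% of Orbis, so Yusuf controls Orbis.
Corven and Orbis together hold 45% + 55% = 100% of Selkirk, so Yusuf controls Selkirk.
Corven holds 100% of Ironvale, so Yusuf controls Ironvale.
Yusuf holds 63% of Talus, so Yusuf controls Talus.
Neither Yusuf nor any entity Yusuf controls holds any voting interest in Crestway.
So before the transaction, Yusuf does not control Crestway.
After the purchase, Yusuf holds 77% of Crestway directly, and Redfern's stake falls to 23%.
Yusuf holds 77% of Crestway, so Yusuf controls Crestway.
Yusuf did not control Crestway before and does after, so the clause is triggered.

Yes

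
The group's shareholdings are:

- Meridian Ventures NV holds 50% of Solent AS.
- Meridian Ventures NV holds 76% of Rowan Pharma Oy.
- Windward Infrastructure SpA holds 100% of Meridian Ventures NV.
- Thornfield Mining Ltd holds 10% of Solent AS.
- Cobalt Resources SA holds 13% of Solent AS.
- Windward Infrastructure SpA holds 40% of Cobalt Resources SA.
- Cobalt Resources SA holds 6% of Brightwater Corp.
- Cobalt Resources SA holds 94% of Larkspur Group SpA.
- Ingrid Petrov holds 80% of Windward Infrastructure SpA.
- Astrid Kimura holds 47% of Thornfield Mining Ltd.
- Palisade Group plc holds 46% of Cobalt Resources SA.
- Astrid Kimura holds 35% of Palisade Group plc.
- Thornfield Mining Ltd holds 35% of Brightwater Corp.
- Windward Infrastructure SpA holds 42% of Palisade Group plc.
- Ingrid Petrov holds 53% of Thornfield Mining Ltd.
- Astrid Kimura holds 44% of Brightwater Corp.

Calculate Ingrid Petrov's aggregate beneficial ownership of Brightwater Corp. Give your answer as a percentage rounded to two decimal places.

Ingrid reaches Brightwater along 3 paths.
Via Thornfield: 53% × 35% = 18.55%.
Via Windward → Cobalt: 80% × 40% × 6% = 1.92%.
Via Windward → Palisade → Cobalt: 80% × 42% × 46% × 6% = 0.92736%.
Total: 18.55% + 1.92% + 0.92736% = 21.39736%.
Rounded: 21.40%.

21.40%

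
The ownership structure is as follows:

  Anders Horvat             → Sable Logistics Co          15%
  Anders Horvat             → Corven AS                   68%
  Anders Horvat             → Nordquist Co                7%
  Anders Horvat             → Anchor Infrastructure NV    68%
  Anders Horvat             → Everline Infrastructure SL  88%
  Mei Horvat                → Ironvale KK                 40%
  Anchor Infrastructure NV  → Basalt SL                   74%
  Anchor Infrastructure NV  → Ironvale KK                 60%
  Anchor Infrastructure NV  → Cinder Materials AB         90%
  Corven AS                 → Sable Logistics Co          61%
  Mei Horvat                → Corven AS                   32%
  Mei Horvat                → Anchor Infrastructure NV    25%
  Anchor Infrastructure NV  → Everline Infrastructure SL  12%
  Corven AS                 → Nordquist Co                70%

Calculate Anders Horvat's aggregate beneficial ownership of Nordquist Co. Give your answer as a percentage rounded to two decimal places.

54.60%

Anders reaches Nordquist along 2 paths.
Via Corven: 68% × 70% = 47.6%.
Direct stake: 7% = 7%.
Total: 47.6% + 7% = 54.6%.
Rounded: 54.60%.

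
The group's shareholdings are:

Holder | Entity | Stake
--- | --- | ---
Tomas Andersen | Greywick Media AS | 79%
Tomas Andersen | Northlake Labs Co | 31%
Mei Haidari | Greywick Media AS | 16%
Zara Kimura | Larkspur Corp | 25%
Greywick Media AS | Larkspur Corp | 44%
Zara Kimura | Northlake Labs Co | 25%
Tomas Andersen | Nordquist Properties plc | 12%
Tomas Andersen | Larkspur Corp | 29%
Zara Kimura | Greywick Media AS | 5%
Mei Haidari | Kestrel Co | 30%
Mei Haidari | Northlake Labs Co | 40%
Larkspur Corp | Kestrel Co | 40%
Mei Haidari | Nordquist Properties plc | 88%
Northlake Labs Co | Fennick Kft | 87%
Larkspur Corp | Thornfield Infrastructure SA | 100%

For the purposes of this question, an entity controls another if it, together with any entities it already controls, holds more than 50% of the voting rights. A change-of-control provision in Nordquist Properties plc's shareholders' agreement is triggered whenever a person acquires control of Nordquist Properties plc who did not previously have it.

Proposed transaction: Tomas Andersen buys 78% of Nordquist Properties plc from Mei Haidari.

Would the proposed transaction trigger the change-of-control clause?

The purchase adds only to Tomas's holdings (Mei's stake shrinks), so Tomas is the only person who could newly come to control Nordquist.
Tomas holds 79% of Greywick, so Tomas controls Greywick.
Greywick and Tomas together hold 44% + 29% = 73% of Larkspur, so Tomas controls Larkspur.
Larkspur holds 100% of Thornfield, so Tomas controls Thornfield.
In Nordquist, Tomas's side holds only 12%, not > 50%.
So before the transaction, Tomas does not control Nordquist.
After the purchase, Tomas's direct stake in Nordquist rises to 12% + 78% = 90%, and Mei's stake falls to 10%.
Tomas holds 90% of Nordquist, so Tomas controls Nordquist.
Tomas did not control Nordquist before and does after, so the clause is triggered.

Yes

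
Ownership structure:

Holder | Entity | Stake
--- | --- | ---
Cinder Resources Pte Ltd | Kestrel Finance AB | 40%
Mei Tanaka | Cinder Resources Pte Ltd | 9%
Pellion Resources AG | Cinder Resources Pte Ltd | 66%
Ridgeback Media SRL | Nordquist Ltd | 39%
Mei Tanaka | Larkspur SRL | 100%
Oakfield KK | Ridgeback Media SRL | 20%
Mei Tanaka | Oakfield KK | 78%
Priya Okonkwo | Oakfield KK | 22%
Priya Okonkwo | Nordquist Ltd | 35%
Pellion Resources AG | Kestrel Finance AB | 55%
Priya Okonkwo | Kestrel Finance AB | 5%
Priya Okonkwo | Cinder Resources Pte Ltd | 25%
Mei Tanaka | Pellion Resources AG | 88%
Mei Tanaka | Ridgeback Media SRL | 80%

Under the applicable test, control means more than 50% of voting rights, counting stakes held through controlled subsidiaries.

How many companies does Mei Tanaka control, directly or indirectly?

Mei holds 88% of Pellion, so Mei controls Pellion.
Mei and Pellion together hold 9% + 66% = 75% of Cinder, so Mei controls Cinder.
Mei holds 78% of Oakfield, so Mei controls Oakfield.
Oakfield and Mei together hold 20% + 80% = 100% of Ridgeback, so Mei controls Ridgeback.
Pellion and Cinder together hold 55% + 40% = 95% of Kestrel, so Mei controls Kestrel.
Mei holds 100% of Larkspur, so Mei controls Larkspur.
No other company's threshold is met.
Mei controls 6 companies.

6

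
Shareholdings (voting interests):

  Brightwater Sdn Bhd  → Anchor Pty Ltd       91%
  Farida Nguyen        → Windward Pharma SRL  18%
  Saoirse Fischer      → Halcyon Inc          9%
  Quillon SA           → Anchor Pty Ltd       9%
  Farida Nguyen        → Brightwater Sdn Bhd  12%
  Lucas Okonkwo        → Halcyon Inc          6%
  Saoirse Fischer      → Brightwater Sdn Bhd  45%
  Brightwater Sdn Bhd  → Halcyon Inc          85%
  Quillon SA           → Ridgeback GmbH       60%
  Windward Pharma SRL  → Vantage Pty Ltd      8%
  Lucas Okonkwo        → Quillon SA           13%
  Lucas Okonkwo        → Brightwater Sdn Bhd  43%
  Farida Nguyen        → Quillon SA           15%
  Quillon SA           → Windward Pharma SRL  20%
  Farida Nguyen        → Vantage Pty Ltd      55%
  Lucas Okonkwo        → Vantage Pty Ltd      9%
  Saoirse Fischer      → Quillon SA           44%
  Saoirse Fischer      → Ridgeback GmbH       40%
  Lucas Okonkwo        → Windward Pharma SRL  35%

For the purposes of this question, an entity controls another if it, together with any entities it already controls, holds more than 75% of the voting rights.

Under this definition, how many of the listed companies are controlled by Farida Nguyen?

Farida's largest direct stake is 55% in Vantage, which does not meet the threshold.
Farida controls 0 companies.

0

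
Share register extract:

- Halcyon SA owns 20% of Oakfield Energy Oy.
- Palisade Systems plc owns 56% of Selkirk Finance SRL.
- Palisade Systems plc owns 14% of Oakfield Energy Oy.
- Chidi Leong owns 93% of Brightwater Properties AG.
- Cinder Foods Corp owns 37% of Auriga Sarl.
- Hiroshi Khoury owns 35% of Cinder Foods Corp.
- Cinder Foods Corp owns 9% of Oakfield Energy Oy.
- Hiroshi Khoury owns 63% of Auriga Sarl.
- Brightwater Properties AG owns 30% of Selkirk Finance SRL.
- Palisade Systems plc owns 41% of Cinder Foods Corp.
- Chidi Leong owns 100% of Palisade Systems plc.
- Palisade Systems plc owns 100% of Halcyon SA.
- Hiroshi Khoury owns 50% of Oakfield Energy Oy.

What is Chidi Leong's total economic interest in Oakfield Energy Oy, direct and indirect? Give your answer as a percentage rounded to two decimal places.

37.69%

Chidi reaches Oakfield along 3 paths.
Via Palisade: 100% × 14% = 14%.
Via Palisade → Cinder: 100% × 41% × 9% = 3.69%.
Via Palisade → Halcyon: 100% × 100% × 20% = 20%.
Total: 14% + 3.69% + 20% = 37.69%.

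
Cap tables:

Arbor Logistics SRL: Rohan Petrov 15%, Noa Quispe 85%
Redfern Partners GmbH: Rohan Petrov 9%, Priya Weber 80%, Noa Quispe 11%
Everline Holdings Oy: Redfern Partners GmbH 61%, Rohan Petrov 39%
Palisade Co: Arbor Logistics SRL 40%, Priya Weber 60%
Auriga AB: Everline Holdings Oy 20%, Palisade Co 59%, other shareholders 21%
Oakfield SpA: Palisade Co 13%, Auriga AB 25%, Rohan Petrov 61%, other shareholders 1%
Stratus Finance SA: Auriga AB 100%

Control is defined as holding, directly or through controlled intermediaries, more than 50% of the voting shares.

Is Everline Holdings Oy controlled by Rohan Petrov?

No

Rohan holds 61% of Oakfield, so Rohan controls Oakfield.
In Everline, Rohan's side holds only 39%, not > 50%.
So Rohan does not control Everline.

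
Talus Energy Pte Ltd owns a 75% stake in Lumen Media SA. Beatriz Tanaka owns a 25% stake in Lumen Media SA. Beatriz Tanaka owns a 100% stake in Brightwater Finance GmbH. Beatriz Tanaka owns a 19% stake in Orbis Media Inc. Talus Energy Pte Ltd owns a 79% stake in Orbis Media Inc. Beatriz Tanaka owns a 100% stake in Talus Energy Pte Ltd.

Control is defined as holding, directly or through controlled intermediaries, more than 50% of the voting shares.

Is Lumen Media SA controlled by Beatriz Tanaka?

Beatriz holds 100% of Talus, so Beatriz controls Talus.
Talus and Beatriz together hold 75% + 25% = 100% of Lumen, so Beatriz controls Lumen.

Yes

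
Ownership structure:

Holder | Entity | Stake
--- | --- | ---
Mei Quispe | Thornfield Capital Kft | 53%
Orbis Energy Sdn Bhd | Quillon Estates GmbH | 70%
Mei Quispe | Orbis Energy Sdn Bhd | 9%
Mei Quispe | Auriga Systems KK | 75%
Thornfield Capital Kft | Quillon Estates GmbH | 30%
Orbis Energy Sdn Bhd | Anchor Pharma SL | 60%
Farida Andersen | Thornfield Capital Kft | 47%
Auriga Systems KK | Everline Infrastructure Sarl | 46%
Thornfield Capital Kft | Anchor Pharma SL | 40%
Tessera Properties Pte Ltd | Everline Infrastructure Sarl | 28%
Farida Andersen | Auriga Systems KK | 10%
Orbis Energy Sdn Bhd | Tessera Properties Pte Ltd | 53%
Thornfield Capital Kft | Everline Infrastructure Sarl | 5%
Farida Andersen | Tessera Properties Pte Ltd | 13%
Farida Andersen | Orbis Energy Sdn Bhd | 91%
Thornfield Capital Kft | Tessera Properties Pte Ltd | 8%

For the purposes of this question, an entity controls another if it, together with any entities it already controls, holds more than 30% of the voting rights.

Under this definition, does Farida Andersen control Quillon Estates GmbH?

Yes

Farida holds 47% of Thornfield, so Farida controls Thornfield.
Farida holds 91% of Orbis, so Farida controls Orbis.
Thornfield and Orbis together hold 30% + 70% = 100% of Quillon, so Farida controls Quillon.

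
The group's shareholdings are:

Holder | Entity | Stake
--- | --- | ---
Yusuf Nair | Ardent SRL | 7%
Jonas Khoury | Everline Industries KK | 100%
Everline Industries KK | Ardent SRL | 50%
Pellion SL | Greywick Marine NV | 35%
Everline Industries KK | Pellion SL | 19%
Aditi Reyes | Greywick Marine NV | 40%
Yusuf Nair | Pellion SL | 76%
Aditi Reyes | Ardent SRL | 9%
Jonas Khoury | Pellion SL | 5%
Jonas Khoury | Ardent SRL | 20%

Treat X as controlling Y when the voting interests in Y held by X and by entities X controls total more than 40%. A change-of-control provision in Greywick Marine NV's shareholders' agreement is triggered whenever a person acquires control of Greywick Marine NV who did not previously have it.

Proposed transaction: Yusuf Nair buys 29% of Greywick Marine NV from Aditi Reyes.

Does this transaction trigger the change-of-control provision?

Yes

The purchase adds only to Yusuf's holdings (Aditi's stake shrinks), so Yusuf is the only person who could newly come to control Greywick.
Yusuf holds 76% of Pellion, so Yusuf controls Pellion.
In Greywick, Yusuf's side holds only 35%, not > 40%.
So before the transaction, Yusuf does not control Greywick.
After the purchase, Yusuf holds 29% of Greywick directly, and Aditi's stake falls to 11%.
Pellion and Yusuf together hold 35% + 29% = 64% of Greywick, so Yusuf controls Greywick.
Yusuf did not control Greywick before and does after, so the clause is triggered.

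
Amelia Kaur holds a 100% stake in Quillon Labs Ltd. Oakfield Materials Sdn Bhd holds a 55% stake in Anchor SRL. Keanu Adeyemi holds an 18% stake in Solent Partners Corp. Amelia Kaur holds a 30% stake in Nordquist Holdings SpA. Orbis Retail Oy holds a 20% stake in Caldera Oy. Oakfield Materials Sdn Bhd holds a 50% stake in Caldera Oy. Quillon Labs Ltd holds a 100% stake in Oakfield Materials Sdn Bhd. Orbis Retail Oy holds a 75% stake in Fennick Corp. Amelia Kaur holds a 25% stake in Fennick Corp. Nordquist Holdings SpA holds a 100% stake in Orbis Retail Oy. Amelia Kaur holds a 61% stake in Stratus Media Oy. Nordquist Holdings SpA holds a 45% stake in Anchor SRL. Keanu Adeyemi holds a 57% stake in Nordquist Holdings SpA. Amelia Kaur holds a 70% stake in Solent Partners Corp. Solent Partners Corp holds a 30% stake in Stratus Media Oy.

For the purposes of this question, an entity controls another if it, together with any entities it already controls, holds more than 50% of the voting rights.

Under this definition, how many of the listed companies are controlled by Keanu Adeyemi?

Keanu holds 57% of Nordquist, so Keanu controls Nordquist.
Nordquist holds 100% of Orbis, so Keanu controls Orbis.
Orbis holds 75% of Fennick, so Keanu controls Fennick.
No other company's threshold is met.
Keanu controls 3 companies.

3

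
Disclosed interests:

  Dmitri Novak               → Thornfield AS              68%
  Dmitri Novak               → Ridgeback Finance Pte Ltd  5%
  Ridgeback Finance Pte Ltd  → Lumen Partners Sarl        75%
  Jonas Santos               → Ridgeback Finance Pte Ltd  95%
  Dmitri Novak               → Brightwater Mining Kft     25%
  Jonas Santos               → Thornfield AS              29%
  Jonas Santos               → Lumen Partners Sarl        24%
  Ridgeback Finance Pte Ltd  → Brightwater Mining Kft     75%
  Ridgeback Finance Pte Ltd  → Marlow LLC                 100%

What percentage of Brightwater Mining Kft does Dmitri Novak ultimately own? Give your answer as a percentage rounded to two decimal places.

Dmitri reaches Brightwater along 2 paths.
Via Ridgeback: 5% × 75% = 3.75%.
Direct stake: 25% = 25%.
Total: 3.75% + 25% = 28.75%.

28.75%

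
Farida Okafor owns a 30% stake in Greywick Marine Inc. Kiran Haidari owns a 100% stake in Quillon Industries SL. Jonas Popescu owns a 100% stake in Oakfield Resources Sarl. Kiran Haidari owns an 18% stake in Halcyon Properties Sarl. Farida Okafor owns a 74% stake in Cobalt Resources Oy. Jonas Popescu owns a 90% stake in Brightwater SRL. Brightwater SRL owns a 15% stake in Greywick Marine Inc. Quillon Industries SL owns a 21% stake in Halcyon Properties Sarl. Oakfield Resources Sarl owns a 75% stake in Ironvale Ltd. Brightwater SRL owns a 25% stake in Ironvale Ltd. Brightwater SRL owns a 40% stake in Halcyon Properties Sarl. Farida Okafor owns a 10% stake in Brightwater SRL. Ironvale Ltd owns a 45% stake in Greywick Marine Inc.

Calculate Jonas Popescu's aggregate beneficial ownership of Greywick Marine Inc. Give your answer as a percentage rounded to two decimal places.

57.38%

Jonas reaches Greywick along 3 paths.
Via Oakfield → Ironvale: 100% × 75% × 45% = 33.75%.
Via Brightwater → Ironvale: 90% × 25% × 45% = 10.125%.
Via Brightwater: 90% × 15% = 13.5%.
Total: 33.75% + 10.125% + 13.5% = 57.375%.
Rounded: 57.38%.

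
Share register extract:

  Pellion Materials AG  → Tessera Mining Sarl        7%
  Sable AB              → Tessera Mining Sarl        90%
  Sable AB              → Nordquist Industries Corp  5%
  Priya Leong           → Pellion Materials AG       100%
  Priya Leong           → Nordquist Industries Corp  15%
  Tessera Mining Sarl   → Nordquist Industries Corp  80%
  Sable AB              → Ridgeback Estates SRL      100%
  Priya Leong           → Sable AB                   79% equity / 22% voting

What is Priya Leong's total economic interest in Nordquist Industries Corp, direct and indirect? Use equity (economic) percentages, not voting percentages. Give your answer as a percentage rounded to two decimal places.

81.43%

Priya reaches Nordquist along 4 paths.
Via Sable: 79% × 5% = 3.95%.
Via Sable → Tessera: 79% × 90% × 80% = 56.88%.
Via Pellion → Tessera: 100% × 7% × 80% = 5.6%.
Direct stake: 15% = 15%.
Total: 3.95% + 56.88% + 5.6% + 15% = 81.43%.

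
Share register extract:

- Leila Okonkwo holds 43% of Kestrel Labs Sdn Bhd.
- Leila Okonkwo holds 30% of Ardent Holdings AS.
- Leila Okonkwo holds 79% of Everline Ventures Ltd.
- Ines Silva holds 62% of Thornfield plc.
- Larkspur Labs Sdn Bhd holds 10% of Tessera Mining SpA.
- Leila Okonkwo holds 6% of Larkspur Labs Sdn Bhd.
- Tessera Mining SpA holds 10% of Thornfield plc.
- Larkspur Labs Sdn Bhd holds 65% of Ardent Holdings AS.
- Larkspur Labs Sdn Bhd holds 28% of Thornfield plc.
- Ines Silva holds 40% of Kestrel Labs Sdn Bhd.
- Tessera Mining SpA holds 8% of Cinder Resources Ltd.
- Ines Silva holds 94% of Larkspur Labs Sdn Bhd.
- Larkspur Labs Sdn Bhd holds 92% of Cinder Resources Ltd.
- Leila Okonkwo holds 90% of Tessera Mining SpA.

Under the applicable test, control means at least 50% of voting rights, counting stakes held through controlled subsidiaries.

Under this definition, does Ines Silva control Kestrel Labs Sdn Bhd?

Ines holds 94% of Larkspur, so Ines controls Larkspur.
Larkspur holds 65% of Ardent, so Ines controls Ardent.
Larkspur and Ines together hold 28% + 62% = 90% of Thornfield, so Ines controls Thornfield.
Larkspur holds 92% of Cinder, so Ines controls Cinder.
In Kestrel, Ines's side holds only 40%, not ≥ 50%.
So Ines does not control Kestrel.

No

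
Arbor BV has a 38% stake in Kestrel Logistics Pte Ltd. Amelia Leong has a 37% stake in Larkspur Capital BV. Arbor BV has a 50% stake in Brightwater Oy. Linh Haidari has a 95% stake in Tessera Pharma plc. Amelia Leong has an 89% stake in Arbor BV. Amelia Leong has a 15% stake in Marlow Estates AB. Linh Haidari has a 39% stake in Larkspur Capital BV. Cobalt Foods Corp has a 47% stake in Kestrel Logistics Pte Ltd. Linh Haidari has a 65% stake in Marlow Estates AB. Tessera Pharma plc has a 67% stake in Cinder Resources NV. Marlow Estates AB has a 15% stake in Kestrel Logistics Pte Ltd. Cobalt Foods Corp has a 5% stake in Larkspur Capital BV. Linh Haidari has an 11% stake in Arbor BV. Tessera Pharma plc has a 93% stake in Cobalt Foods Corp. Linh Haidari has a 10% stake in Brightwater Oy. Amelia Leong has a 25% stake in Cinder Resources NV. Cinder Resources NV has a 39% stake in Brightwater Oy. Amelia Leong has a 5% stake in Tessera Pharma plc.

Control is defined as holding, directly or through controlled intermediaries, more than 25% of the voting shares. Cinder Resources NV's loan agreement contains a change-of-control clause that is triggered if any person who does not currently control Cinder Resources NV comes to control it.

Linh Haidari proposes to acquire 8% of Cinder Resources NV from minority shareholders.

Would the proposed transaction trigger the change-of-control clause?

No

The purchase changes only Linh's holdings, so Linh is the only person who could newly come to control Cinder.
Linh holds 95% of Tessera, so Linh controls Tessera.
Tessera holds 67% of Cinder, so Linh controls Cinder.
So Linh already controls Cinder before the transaction.
After the purchase, Linh holds 8% of Cinder directly.
Linh controlled Cinder already, so this is not a new person acquiring control; every other person's position is unchanged or reduced.
No new person acquires control, so the clause is not triggered.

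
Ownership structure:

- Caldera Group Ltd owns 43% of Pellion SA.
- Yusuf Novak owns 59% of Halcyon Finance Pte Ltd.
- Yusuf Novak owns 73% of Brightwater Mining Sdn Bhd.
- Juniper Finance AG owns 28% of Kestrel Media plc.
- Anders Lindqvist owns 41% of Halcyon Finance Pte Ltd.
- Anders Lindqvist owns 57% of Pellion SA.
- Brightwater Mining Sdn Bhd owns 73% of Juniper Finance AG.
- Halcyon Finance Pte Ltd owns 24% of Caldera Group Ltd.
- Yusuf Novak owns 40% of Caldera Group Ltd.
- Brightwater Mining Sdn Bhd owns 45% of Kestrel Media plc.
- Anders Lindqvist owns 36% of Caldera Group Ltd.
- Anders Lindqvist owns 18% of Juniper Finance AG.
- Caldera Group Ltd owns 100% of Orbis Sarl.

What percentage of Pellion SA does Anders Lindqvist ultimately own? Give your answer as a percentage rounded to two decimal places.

Anders reaches Pellion along 3 paths.
Via Caldera: 36% × 43% = 15.48%.
Via Halcyon → Caldera: 41% × 24% × 43% = 4.2312%.
Direct stake: 57% = 57%.
Total: 15.48% + 4.2312% + 57% = 76.7112%.
Rounded: 76.71%.

76.71%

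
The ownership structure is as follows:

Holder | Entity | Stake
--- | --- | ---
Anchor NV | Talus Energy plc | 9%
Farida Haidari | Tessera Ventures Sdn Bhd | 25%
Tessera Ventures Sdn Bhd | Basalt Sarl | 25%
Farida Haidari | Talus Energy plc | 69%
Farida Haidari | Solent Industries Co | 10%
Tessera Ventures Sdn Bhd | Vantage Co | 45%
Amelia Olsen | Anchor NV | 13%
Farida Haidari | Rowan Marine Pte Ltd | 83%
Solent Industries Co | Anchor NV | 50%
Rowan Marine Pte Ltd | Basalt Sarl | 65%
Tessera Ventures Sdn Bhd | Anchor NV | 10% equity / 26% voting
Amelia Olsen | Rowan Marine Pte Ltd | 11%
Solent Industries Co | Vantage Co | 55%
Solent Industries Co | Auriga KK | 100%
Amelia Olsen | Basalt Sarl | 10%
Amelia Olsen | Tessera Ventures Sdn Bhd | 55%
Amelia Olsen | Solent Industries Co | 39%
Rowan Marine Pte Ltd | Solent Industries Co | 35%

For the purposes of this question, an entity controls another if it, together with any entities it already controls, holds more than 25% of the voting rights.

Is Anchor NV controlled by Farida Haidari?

Yes

Farida holds 83% of Rowan, so Farida controls Rowan.
Farida and Rowan together hold 10% + 35% = 45% of Solent, so Farida controls Solent.
Solent holds 50% of Anchor, so Farida controls Anchor.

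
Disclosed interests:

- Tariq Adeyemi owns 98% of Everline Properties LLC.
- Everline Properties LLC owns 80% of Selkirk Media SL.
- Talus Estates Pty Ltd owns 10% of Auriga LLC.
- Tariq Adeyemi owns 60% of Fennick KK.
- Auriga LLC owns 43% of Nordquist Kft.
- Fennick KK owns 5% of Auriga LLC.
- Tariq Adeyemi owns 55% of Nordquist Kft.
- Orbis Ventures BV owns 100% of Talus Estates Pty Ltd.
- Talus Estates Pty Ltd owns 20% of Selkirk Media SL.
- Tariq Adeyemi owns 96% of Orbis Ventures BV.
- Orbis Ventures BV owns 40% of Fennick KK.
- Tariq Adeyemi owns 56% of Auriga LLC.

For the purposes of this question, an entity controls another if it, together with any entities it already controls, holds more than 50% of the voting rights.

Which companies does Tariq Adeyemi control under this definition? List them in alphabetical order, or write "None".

Tariq holds 96% of Orbis, so Tariq controls Orbis.
Orbis holds 100% of Talus, so Tariq controls Talus.
Tariq and Orbis together hold 60% + 40% = 100% of Fennick, so Tariq controls Fennick.
Talus and Tariq and Fennick together hold 10% + 56% + 5% = 71% of Auriga, so Tariq controls Auriga.
Tariq holds 98% of Everline, so Tariq controls Everline.
Auriga and Tariq together hold 43% + 55% = 98% of Nordquist, so Tariq controls Nordquist.
Everline and Talus together hold 80% + 20% = 100% of Selkirk, so Tariq controls Selkirk.

Auriga LLC, Everline Properties LLC, Fennick KK, Nordquist Kft, Orbis Ventures BV, Selkirk Media SL, Talus Estates Pty Ltd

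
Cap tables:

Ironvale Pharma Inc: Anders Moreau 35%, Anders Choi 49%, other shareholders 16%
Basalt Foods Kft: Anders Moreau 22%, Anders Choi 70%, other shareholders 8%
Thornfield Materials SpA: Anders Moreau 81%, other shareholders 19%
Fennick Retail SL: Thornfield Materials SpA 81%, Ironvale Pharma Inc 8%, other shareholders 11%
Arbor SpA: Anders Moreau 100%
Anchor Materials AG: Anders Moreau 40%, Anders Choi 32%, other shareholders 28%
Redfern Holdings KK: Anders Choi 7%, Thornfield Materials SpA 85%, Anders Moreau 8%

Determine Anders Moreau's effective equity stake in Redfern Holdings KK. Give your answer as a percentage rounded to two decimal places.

Anders Moreau reaches Redfern along 2 paths.
Via Thornfield: 81% × 85% = 68.85%.
Direct stake: 8% = 8%.
Total: 68.85% + 8% = 76.85%.

76.85%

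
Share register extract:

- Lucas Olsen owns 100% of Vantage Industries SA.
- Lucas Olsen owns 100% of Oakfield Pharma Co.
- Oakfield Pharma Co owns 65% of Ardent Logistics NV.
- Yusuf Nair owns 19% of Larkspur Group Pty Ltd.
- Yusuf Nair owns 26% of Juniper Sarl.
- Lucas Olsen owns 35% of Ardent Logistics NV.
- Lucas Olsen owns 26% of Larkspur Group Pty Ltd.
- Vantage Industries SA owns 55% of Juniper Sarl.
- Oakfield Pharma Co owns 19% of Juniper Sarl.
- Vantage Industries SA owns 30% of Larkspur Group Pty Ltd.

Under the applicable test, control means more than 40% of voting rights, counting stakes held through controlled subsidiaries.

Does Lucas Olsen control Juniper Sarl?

Lucas holds 100% of Vantage, so Lucas controls Vantage.
Lucas holds 100% of Oakfield, so Lucas controls Oakfield.
Vantage and Oakfield together hold 55% + 19% = 74% of Juniper, so Lucas controls Juniper.

Yes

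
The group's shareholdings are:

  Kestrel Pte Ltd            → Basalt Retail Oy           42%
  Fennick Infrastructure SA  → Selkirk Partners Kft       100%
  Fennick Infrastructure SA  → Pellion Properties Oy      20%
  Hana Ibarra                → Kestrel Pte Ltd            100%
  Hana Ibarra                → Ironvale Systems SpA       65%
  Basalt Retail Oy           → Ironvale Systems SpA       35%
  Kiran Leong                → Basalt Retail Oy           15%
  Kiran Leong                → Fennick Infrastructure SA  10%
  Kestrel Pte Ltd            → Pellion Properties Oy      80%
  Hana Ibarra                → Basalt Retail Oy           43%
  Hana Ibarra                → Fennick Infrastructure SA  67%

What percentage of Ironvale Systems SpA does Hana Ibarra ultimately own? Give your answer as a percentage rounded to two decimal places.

Hana reaches Ironvale along 3 paths.
Via Kestrel → Basalt: 100% × 42% × 35% = 14.7%.
Via Basalt: 43% × 35% = 15.05%.
Direct stake: 65% = 65%.
Total: 14.7% + 15.05% + 65% = 94.75%.

94.75%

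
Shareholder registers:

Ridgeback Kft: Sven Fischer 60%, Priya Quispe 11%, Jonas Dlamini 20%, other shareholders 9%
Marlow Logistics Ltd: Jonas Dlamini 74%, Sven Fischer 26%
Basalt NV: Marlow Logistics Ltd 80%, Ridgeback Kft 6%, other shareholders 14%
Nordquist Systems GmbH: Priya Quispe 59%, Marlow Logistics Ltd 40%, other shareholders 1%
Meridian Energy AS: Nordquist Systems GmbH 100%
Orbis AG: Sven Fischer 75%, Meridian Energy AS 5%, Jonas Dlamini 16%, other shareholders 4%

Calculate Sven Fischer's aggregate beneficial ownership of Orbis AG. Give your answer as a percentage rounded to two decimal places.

Sven reaches Orbis along 2 paths.
Direct stake: 75% = 75%.
Via Marlow → Nordquist → Meridian: 26% × 40% × 100% × 5% = 0.52%.
Total: 75% + 0.52% = 75.52%.

75.52%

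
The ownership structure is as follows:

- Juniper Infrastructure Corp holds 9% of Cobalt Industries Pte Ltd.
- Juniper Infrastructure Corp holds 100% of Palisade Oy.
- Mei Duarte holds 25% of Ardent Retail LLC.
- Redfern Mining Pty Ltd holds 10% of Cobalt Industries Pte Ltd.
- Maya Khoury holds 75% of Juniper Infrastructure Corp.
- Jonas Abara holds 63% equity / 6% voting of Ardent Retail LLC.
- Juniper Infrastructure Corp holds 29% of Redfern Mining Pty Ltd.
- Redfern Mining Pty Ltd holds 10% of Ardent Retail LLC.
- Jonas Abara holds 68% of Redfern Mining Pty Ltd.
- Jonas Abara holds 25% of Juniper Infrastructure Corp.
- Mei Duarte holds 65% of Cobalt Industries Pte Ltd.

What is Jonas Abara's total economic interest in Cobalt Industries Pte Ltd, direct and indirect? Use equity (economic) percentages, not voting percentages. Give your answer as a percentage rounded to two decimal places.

9.78%

Jonas reaches Cobalt along 3 paths.
Via Juniper: 25% × 9% = 2.25%.
Via Juniper → Redfern: 25% × 29% × 10% = 0.725%.
Via Redfern: 68% × 10% = 6.8%.
Total: 2.25% + 0.725% + 6.8% = 9.775%.
Rounded: 9.78%.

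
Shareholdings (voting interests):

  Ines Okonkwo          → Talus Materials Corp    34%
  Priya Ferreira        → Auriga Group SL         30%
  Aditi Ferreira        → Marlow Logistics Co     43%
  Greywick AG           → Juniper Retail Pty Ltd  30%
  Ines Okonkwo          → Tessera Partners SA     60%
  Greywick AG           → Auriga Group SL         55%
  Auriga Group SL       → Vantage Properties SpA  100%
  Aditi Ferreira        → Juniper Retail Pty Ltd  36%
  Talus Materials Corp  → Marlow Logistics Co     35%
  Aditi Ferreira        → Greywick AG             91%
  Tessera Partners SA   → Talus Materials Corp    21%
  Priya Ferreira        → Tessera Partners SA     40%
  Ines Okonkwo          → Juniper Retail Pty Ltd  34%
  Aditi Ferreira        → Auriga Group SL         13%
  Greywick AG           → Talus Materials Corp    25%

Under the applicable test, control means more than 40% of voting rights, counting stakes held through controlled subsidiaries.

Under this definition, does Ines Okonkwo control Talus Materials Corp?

Ines holds 60% of Tessera, so Ines controls Tessera.
Ines and Tessera together hold 34% + 21% = 55% of Talus, so Ines controls Talus.

Yes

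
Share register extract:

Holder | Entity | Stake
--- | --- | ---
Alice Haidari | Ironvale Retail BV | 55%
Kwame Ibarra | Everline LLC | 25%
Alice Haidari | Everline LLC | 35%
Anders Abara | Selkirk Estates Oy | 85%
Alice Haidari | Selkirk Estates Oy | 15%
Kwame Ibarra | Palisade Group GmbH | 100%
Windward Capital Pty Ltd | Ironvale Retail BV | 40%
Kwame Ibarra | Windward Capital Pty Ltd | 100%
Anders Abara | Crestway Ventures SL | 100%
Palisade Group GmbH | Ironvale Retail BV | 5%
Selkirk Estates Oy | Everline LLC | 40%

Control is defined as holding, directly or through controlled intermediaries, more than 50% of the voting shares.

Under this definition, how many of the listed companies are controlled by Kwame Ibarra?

2

Kwame holds 100% of Palisade, so Kwame controls Palisade.
Kwame holds 100% of Windward, so Kwame controls Windward.
No other company's threshold is met.
Kwame controls 2 companies.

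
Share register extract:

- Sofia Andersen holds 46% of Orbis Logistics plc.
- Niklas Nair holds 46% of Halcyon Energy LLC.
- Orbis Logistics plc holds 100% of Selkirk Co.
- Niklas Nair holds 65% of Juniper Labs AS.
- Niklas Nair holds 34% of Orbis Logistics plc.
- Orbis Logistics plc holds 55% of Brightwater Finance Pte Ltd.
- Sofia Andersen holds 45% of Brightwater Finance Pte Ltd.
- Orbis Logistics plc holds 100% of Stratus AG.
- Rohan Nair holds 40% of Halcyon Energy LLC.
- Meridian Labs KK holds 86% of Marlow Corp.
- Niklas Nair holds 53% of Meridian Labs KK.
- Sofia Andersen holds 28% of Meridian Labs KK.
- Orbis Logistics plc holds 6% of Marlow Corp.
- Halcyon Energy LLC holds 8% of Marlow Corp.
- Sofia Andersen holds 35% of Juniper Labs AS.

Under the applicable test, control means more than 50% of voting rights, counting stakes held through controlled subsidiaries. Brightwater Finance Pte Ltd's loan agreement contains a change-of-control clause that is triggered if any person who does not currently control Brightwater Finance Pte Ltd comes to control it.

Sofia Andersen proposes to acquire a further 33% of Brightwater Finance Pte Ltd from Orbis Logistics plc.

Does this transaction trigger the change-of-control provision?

Yes

The purchase adds only to Sofia's holdings (Orbis's stake shrinks), so Sofia is the only person who could newly come to control Brightwater.
Sofia's largest direct stake is 46% in Orbis, which does not meet the threshold, so Sofia controls no company.
In Brightwater, Sofia's side holds only 45%, not > 50%.
So before the transaction, Sofia does not control Brightwater.
After the purchase, Sofia's direct stake in Brightwater rises to 45% + 33% = 78%, and Orbis's stake falls to 22%.
Sofia holds 78% of Brightwater, so Sofia controls Brightwater.
Sofia did not control Brightwater before and does after, so the clause is triggered.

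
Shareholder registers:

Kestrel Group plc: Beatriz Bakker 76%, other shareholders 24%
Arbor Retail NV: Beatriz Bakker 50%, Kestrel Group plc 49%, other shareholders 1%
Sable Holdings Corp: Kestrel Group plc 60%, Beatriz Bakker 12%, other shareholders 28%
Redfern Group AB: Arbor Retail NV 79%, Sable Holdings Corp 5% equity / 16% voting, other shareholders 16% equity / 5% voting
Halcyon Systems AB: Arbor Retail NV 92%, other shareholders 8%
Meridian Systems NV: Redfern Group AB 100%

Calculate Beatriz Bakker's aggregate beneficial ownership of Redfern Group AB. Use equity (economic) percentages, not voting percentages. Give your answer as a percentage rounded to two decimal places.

Beatriz reaches Redfern along 4 paths.
Via Arbor: 50% × 79% = 39.5%.
Via Kestrel → Arbor: 76% × 49% × 79% = 29.4196%.
Via Kestrel → Sable: 76% × 60% × 5% = 2.28%.
Via Sable: 12% × 5% = 0.6%.
Total: 39.5% + 29.4196% + 2.28% + 0.6% = 71.7996%.
Rounded: 71.80%.

71.80%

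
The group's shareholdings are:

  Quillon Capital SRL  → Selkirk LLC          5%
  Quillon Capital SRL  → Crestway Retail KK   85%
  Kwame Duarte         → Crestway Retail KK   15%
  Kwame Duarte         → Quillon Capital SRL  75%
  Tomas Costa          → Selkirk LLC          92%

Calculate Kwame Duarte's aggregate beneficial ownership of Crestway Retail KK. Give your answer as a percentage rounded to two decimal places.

Kwame reaches Crestway along 2 paths.
Via Quillon: 75% × 85% = 63.75%.
Direct stake: 15% = 15%.
Total: 63.75% + 15% = 78.75%.

78.75%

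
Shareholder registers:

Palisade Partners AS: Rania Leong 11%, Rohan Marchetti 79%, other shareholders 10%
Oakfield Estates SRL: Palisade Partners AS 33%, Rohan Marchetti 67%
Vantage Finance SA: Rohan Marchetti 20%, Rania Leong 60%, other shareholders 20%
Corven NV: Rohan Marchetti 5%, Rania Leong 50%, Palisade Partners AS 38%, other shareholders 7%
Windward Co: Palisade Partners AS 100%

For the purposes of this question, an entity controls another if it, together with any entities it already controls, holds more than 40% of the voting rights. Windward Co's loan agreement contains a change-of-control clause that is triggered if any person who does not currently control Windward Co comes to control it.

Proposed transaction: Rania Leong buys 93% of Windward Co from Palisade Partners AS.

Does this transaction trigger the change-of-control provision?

The purchase adds only to Rania's holdings (Palisade's stake shrinks), so Rania is the only person who could newly come to control Windward.
Rania holds 60% of Vantage, so Rania controls Vantage.
Rania holds 50% of Corven, so Rania controls Corven.
Neither Rania nor any entity Rania controls holds any voting interest in Windward.
So before the transaction, Rania does not control Windward.
After the purchase, Rania holds 93% of Windward directly, and Palisade's stake falls to 7%.
Rania holds 93% of Windward, so Rania controls Windward.
Rania did not control Windward before and does after, so the clause is triggered.

Yes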